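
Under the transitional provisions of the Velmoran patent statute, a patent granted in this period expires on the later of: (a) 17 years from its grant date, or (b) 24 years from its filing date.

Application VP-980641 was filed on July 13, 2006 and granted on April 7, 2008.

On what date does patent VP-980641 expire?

July 13, 2030

(a) grant + 17 years → 7 April 2025.
(b) filing + 24 years → 13 July 2030.
Later of the two: 13 July 2030.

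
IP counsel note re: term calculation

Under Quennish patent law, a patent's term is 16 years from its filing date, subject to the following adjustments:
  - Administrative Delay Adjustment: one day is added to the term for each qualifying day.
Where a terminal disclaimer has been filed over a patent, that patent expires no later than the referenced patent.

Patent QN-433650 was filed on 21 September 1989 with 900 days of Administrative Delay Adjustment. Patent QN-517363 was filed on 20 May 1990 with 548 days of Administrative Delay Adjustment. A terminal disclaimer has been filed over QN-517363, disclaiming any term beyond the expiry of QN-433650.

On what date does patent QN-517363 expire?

Natural term of QN-517363:
  Base: filing + 16 years → 20 May 2006.
  Administrative Delay Adjustment: +548 days → 19 November 2007.
Expiry of referenced patent QN-433650:
  Base: filing + 16 years → 21 September 2005.
  Administrative Delay Adjustment: +900 days → 9 March 2008.
Terminal disclaimer: QN-517363 expires on the earlier of 19 November 2007 and 9 March 2008.

November 19, 2007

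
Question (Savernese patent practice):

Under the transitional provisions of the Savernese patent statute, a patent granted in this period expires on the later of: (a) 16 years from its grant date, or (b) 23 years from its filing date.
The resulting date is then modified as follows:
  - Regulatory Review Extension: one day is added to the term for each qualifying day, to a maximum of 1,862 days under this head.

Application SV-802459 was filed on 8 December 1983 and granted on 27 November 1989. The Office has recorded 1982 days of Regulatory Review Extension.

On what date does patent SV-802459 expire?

(a) grant + 16 years → 27 November 2005.
(b) filing + 23 years → 8 December 2006.
Later of the two: 8 December 2006.
Regulatory Review Extension: 1982 days claimed exceeds the 1862-day cap, so +1862 days → 13 January 2012.

January 13, 2012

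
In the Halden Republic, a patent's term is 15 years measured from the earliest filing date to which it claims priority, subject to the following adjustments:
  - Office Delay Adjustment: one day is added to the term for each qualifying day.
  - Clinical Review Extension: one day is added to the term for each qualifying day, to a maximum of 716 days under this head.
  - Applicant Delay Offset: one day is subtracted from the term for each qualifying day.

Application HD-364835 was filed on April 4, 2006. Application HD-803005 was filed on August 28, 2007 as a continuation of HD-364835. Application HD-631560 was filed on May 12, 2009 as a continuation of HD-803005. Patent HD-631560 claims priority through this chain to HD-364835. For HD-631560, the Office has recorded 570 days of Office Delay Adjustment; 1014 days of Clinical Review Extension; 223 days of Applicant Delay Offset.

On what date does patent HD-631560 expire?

Earliest priority filing: 4 April 2006.
Base term: 4 April 2006 + 15 years → 4 April 2021.
Office Delay Adjustment: +570 days → 26 October 2022.
Clinical Review Extension: 1014 days claimed exceeds the 716-day cap, so +716 days → 11 October 2024.
Applicant Delay Offset: −223 days → 2 March 2024.

2024-03-02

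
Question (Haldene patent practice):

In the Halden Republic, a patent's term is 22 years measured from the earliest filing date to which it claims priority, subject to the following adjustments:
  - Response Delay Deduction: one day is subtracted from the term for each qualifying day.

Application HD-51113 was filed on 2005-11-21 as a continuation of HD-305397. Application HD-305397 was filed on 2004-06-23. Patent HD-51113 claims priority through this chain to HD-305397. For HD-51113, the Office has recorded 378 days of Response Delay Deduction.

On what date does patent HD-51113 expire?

2025-06-10

Earliest priority filing: 23 June 2004.
Base term: 23 June 2004 + 22 years → 23 June 2026.
Response Delay Deduction: −378 days → 10 June 2025.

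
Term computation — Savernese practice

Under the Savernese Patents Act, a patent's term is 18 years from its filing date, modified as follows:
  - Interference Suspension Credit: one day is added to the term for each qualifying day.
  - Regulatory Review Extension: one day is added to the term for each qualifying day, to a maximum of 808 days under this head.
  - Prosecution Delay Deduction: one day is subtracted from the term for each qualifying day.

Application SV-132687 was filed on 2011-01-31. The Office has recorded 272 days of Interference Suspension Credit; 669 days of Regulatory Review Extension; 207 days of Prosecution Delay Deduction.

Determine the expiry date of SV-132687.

2031-02-04

Base term: filing date + 18 years → 31 January 2029.
Interference Suspension Credit: +272 days → 30 October 2029.
Regulatory Review Extension: 669 days (within the 808-day cap) → +669 days → 30 August 2031.
Prosecution Delay Deduction: −207 days → 4 February 2031.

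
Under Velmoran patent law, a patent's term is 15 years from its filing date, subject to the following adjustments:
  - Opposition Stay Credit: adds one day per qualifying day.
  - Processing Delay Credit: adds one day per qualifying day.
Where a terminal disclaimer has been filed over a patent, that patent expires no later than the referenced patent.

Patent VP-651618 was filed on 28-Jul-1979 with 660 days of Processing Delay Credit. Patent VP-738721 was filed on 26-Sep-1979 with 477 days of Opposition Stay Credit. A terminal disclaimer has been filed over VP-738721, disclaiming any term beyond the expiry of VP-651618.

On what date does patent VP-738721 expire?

Natural term of VP-738721:
  Base: filing + 15 years → 26 September 1994.
  Opposition Stay Credit: +477 days → 16 January 1996.
Expiry of referenced patent VP-651618:
  Base: filing + 15 years → 28 July 1994.
  Processing Delay Credit: +660 days → 18 May 1996.
Terminal disclaimer: VP-738721 expires on the earlier of 16 January 1996 and 18 May 1996.

January 16, 1996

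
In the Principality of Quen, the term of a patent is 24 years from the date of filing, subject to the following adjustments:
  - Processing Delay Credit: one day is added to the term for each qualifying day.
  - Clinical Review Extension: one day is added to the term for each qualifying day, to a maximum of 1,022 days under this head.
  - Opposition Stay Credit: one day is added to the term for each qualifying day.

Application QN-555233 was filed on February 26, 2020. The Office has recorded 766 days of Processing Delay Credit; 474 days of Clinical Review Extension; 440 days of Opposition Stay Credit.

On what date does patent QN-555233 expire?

Base term: filing date + 24 years → 26 February 2044.
Processing Delay Credit: +766 days → 2 April 2046.
Clinical Review Extension: 474 days (within the 1022-day cap) → +474 days → 20 July 2047.
Opposition Stay Credit: +440 days → 2 October 2048.

October 2, 2048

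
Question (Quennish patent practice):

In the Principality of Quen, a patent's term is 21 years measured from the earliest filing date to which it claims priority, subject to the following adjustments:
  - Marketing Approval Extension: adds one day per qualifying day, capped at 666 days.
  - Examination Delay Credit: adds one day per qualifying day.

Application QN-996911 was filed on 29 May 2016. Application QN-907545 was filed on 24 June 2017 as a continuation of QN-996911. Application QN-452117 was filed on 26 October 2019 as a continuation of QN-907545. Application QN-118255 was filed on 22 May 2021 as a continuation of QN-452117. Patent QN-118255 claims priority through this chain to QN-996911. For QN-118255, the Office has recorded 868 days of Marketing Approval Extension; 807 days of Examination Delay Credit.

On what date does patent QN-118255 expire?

Earliest priority filing: 29 May 2016.
Base term: 29 May 2016 + 21 years → 29 May 2037.
Marketing Approval Extension: 868 days claimed exceeds the 666-day cap, so +666 days → 26 March 2039.
Examination Delay Credit: +807 days → 10 June 2041.

June 10, 2041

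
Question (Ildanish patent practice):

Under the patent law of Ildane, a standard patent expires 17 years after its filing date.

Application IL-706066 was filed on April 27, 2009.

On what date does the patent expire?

2026-04-27

Filing date + 17 years → 27 April 2026.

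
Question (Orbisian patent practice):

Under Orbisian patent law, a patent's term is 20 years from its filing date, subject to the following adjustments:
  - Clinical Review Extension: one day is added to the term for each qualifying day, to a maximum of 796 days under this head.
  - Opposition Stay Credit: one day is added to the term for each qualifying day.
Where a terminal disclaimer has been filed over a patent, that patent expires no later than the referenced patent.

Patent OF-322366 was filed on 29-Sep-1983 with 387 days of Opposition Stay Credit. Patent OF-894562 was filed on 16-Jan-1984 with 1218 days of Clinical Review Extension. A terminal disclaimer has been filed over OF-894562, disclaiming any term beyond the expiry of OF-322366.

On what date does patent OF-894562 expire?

Natural term of OF-894562:
  Base: filing + 20 years → 16 January 2004.
  Clinical Review Extension: 1218 days claimed exceeds the 796-day cap, so +796 days → 22 March 2006.
Expiry of referenced patent OF-322366:
  Base: filing + 20 years → 29 September 2003.
  Opposition Stay Credit: +387 days → 20 October 2004.
Terminal disclaimer: OF-894562 expires on the earlier of 22 March 2006 and 20 October 2004.

2004-10-20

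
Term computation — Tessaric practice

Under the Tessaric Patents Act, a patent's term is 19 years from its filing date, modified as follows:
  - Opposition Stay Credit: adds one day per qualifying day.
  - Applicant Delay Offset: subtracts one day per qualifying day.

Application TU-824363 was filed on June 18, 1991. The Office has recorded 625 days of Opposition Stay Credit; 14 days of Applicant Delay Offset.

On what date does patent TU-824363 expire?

Base term: filing date + 19 years → 18 June 2010.
Opposition Stay Credit: +625 days → 4 March 2012.
Applicant Delay Offset: −14 days → 19 February 2012.

February 19, 2012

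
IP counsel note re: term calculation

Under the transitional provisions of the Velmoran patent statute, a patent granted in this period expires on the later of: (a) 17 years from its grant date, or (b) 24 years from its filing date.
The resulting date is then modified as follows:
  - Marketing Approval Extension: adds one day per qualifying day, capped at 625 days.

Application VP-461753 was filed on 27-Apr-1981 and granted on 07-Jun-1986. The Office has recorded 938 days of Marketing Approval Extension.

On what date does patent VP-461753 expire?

January 12, 2007

(a) grant + 17 years → 7 June 2003.
(b) filing + 24 years → 27 April 2005.
Later of the two: 27 April 2005.
Marketing Approval Extension: 938 days claimed exceeds the 625-day cap, so +625 days → 12 January 2007.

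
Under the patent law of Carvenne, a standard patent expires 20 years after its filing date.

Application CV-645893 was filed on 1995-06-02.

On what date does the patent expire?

Filing date + 20 years → 2 June 2015.

2015-06-02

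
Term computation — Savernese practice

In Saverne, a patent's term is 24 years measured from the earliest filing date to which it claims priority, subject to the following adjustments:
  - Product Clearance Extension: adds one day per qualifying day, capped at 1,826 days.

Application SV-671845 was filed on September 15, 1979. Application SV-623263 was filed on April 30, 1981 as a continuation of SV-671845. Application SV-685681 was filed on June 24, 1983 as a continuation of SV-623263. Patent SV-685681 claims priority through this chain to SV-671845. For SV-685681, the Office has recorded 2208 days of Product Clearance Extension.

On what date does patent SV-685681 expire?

2008-09-14

Earliest priority filing: 15 September 1979.
Base term: 15 September 1979 + 24 years → 15 September 2003.
Product Clearance Extension: 2208 days claimed exceeds the 1826-day cap, so +1826 days → 14 September 2008.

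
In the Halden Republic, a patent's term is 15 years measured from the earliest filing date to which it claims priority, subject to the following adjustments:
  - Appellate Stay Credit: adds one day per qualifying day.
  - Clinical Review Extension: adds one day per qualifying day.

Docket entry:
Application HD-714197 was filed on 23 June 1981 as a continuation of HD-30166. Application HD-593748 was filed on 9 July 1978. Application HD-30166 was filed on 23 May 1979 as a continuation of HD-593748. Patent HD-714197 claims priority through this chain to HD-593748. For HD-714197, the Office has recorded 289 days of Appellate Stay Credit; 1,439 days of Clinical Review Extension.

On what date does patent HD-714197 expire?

April 2, 1998

Earliest priority filing: 9 July 1978.
Base term: 9 July 1978 + 15 years → 9 July 1993.
Appellate Stay Credit: +289 days → 24 April 1994.
Clinical Review Extension: +1439 days → 2 April 1998.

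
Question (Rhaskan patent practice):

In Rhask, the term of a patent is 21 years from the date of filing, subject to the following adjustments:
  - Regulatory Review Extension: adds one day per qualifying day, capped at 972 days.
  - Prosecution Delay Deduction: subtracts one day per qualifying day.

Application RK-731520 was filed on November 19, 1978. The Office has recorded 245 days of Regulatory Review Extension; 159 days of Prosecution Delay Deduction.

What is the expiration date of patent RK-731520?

Base term: filing date + 21 years → 19 November 1999.
Regulatory Review Extension: 245 days (within the 972-day cap) → +245 days → 21 July 2000.
Prosecution Delay Deduction: −159 days → 13 February 2000.

February 13, 2000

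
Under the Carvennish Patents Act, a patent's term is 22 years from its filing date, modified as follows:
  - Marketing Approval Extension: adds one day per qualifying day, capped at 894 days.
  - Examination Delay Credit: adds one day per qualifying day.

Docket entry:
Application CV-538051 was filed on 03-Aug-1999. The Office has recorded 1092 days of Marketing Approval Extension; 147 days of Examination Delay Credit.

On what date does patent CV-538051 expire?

2024-06-09

Base term: filing date + 22 years → 3 August 2021.
Marketing Approval Extension: 1092 days claimed exceeds the 894-day cap, so +894 days → 14 January 2024.
Examination Delay Credit: +147 days → 9 June 2024.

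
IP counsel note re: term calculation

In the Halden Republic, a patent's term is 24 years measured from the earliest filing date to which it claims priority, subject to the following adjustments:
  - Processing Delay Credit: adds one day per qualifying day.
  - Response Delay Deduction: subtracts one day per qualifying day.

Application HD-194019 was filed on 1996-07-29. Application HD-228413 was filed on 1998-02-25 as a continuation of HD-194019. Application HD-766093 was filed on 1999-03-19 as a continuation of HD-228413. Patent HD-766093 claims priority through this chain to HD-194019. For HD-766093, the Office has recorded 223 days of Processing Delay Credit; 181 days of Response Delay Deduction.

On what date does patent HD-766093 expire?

Earliest priority filing: 29 July 1996.
Base term: 29 July 1996 + 24 years → 29 July 2020.
Processing Delay Credit: +223 days → 9 March 2021.
Response Delay Deduction: −181 days → 9 September 2020.

2020-09-09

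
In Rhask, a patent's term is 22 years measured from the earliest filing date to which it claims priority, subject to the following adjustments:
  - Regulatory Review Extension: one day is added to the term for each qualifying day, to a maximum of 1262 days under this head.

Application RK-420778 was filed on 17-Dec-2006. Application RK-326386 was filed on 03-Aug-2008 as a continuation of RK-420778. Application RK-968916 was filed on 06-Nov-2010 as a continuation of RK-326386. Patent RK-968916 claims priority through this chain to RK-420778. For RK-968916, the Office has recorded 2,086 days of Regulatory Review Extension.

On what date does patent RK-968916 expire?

June 1, 2032

Earliest priority filing: 17 December 2006.
Base term: 17 December 2006 + 22 years → 17 December 2028.
Regulatory Review Extension: 2086 days claimed exceeds the 1262-day cap, so +1262 days → 1 June 2032.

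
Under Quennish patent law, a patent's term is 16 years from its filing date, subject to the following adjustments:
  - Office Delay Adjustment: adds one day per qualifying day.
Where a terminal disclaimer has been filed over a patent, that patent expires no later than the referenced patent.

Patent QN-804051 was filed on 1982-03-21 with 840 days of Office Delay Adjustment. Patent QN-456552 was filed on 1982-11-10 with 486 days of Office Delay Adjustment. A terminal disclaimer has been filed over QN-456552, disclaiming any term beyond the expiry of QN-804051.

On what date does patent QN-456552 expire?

2000-03-10

Natural term of QN-456552:
  Base: filing + 16 years → 10 November 1998.
  Office Delay Adjustment: +486 days → 10 March 2000.
Expiry of referenced patent QN-804051:
  Base: filing + 16 years → 21 March 1998.
  Office Delay Adjustment: +840 days → 8 July 2000.
Terminal disclaimer: QN-456552 expires on the earlier of 10 March 2000 and 8 July 2000.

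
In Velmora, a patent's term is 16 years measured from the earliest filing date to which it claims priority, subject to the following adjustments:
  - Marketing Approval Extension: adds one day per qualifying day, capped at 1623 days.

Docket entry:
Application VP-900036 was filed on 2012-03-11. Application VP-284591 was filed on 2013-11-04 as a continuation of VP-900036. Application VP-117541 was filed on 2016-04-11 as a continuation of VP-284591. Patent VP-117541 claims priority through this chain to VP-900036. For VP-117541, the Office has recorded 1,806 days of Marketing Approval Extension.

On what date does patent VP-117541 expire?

2032-08-20

Earliest priority filing: 11 March 2012.
Base term: 11 March 2012 + 16 years → 11 March 2028.
Marketing Approval Extension: 1806 days claimed exceeds the 1623-day cap, so +1623 days → 20 August 2032.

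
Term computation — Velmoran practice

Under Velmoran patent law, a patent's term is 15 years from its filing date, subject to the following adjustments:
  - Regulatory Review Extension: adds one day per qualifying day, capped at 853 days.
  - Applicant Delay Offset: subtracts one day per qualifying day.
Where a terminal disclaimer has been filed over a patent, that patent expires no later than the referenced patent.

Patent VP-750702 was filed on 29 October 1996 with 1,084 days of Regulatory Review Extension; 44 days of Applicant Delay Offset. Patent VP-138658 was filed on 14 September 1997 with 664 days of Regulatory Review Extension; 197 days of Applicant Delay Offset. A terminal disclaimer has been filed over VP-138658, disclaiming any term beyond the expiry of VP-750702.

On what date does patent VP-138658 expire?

2013-12-25

Natural term of VP-138658:
  Base: filing + 15 years → 14 September 2012.
  Regulatory Review Extension: 664 days (within the 853-day cap) → +664 days → 10 July 2014.
  Applicant Delay Offset: −197 days → 25 December 2013.
Expiry of referenced patent VP-750702:
  Base: filing + 15 years → 29 October 2011.
  Regulatory Review Extension: 1084 days claimed exceeds the 853-day cap, so +853 days → 28 February 2014.
  Applicant Delay Offset: −44 days → 15 January 2014.
Terminal disclaimer: VP-138658 expires on the earlier of 25 December 2013 and 15 January 2014.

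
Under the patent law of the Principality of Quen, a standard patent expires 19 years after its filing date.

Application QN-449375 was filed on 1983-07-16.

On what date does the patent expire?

Filing date + 19 years → 16 July 2002.

2002-07-16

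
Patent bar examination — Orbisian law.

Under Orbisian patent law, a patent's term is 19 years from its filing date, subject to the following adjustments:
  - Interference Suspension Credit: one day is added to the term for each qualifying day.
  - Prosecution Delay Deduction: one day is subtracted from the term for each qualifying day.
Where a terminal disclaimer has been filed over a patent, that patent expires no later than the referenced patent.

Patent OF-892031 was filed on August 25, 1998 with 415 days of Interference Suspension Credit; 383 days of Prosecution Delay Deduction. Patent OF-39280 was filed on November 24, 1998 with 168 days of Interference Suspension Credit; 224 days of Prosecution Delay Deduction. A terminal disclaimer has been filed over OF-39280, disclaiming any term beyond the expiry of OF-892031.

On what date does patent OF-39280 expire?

Natural term of OF-39280:
  Base: filing + 19 years → 24 November 2017.
  Interference Suspension Credit: +168 days → 11 May 2018.
  Prosecution Delay Deduction: −224 days → 29 September 2017.
Expiry of referenced patent OF-892031:
  Base: filing + 19 years → 25 August 2017.
  Interference Suspension Credit: +415 days → 14 October 2018.
  Prosecution Delay Deduction: −383 days → 26 September 2017.
Terminal disclaimer: OF-39280 expires on the earlier of 29 September 2017 and 26 September 2017.

September 26, 2017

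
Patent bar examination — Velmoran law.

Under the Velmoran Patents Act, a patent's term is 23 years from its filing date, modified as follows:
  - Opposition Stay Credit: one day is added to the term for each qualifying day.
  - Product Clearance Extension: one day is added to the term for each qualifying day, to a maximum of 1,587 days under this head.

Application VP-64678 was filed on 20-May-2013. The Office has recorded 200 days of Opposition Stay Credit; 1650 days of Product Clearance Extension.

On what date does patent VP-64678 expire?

April 11, 2041

Base term: filing date + 23 years → 20 May 2036.
Opposition Stay Credit: +200 days → 6 December 2036.
Product Clearance Extension: 1650 days claimed exceeds the 1587-day cap, so +1587 days → 11 April 2041.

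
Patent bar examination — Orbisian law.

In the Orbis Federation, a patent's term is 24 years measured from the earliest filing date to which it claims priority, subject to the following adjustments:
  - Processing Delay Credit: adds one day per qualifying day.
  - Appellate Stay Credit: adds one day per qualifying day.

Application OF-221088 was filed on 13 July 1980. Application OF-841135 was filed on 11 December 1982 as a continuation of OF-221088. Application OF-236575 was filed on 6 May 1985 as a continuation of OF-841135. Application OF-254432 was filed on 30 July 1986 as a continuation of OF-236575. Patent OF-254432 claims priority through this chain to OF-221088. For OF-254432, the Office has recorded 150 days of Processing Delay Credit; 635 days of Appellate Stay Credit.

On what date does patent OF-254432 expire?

September 6, 2006

Earliest priority filing: 13 July 1980.
Base term: 13 July 1980 + 24 years → 13 July 2004.
Processing Delay Credit: +150 days → 10 December 2004.
Appellate Stay Credit: +635 days → 6 September 2006.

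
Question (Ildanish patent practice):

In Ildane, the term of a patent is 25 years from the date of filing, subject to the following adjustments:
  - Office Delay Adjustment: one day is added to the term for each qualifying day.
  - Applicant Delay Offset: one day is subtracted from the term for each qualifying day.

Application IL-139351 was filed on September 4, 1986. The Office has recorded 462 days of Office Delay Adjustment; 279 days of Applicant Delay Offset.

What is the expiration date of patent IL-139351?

Base term: filing date + 25 years → 4 September 2011.
Office Delay Adjustment: +462 days → 9 December 2012.
Applicant Delay Offset: −279 days → 5 March 2012.

2012-03-05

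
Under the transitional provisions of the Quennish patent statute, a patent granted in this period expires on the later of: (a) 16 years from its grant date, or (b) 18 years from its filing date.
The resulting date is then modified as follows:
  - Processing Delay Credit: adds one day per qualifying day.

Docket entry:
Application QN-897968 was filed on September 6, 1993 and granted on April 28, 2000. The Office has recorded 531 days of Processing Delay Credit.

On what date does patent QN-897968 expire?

October 11, 2017

(a) grant + 16 years → 28 April 2016.
(b) filing + 18 years → 6 September 2011.
Later of the two: 28 April 2016.
Processing Delay Credit: +531 days → 11 October 2017.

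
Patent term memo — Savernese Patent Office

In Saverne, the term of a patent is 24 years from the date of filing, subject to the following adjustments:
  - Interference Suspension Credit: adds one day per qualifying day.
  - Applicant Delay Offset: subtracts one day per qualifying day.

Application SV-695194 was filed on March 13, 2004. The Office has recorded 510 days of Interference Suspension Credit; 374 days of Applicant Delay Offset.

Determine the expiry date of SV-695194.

2028-07-27

Base term: filing date + 24 years → 13 March 2028.
Interference Suspension Credit: +510 days → 5 August 2029.
Applicant Delay Offset: −374 days → 27 July 2028.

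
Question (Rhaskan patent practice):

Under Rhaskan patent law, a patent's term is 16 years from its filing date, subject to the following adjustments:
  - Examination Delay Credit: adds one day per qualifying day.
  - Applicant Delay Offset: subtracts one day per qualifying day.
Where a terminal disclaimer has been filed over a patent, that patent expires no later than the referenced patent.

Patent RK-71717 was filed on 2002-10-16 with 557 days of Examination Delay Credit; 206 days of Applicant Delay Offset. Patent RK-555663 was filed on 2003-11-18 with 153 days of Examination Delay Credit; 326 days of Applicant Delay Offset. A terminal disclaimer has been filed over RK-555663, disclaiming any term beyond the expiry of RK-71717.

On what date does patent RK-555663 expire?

May 29, 2019

Natural term of RK-555663:
  Base: filing + 16 years → 18 November 2019.
  Examination Delay Credit: +153 days → 19 April 2020.
  Applicant Delay Offset: −326 days → 29 May 2019.
Expiry of referenced patent RK-71717:
  Base: filing + 16 years → 16 October 2018.
  Examination Delay Credit: +557 days → 25 April 2020.
  Applicant Delay Offset: −206 days → 2 October 2019.
Terminal disclaimer: RK-555663 expires on the earlier of 29 May 2019 and 2 October 2019.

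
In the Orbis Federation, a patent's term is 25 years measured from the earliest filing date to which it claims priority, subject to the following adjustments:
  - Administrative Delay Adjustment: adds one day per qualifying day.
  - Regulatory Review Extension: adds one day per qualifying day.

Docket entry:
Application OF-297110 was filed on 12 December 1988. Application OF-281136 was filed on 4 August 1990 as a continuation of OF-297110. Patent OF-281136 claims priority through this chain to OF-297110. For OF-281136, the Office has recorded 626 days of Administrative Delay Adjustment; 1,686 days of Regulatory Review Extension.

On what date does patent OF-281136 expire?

2020-04-11

Earliest priority filing: 12 December 1988.
Base term: 12 December 1988 + 25 years → 12 December 2013.
Administrative Delay Adjustment: +626 days → 30 August 2015.
Regulatory Review Extension: +1686 days → 11 April 2020.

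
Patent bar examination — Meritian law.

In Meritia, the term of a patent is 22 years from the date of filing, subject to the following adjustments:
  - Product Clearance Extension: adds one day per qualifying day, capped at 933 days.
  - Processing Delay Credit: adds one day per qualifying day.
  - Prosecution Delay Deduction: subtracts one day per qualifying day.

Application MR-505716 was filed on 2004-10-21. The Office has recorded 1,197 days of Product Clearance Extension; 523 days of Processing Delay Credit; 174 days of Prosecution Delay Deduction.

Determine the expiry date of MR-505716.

2030-04-25

Base term: filing date + 22 years → 21 October 2026.
Product Clearance Extension: 1197 days claimed exceeds the 933-day cap, so +933 days → 11 May 2029.
Processing Delay Credit: +523 days → 16 October 2030.
Prosecution Delay Deduction: −174 days → 25 April 2030.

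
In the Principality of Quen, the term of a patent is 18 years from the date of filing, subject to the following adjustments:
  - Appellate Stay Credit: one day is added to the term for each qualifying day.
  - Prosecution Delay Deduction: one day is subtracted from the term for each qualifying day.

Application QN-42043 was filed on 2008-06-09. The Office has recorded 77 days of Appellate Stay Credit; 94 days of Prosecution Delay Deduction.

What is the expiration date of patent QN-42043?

Base term: filing date + 18 years → 9 June 2026.
Appellate Stay Credit: +77 days → 25 August 2026.
Prosecution Delay Deduction: −94 days → 23 May 2026.

2026-05-23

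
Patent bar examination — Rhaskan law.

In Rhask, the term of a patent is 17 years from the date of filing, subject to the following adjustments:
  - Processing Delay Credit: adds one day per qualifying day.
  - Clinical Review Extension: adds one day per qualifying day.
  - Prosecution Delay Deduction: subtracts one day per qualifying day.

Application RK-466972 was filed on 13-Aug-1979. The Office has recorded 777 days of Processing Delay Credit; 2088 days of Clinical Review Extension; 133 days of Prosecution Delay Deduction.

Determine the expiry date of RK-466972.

February 5, 2004

Base term: filing date + 17 years → 13 August 1996.
Processing Delay Credit: +777 days → 29 September 1998.
Clinical Review Extension: +2088 days → 17 June 2004.
Prosecution Delay Deduction: −133 days → 5 February 2004.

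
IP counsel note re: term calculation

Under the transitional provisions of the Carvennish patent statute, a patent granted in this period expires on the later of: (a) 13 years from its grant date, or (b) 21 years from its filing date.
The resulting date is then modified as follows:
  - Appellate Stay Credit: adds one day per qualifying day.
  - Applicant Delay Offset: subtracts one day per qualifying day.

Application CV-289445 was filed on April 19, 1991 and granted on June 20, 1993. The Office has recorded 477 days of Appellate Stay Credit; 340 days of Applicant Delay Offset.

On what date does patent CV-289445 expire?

2012-09-03

(a) grant + 13 years → 20 June 2006.
(b) filing + 21 years → 19 April 2012.
Later of the two: 19 April 2012.
Appellate Stay Credit: +477 days → 9 August 2013.
Applicant Delay Offset: −340 days → 3 September 2012.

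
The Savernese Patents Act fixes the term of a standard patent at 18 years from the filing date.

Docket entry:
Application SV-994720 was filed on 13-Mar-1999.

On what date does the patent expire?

Filing date + 18 years → 13 March 2017.

March 13, 2017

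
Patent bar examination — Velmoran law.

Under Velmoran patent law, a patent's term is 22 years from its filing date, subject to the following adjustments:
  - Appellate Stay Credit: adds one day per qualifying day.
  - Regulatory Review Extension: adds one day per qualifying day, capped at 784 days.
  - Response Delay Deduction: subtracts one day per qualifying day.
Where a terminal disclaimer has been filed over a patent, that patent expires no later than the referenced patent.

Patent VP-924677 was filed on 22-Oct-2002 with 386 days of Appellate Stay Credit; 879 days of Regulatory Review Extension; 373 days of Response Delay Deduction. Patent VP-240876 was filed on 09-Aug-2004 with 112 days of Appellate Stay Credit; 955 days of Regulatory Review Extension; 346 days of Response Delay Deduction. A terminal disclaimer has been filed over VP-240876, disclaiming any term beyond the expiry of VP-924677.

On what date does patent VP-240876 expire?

Natural term of VP-240876:
  Base: filing + 22 years → 9 August 2026.
  Appellate Stay Credit: +112 days → 29 November 2026.
  Regulatory Review Extension: 955 days claimed exceeds the 784-day cap, so +784 days → 21 January 2029.
  Response Delay Deduction: −346 days → 10 February 2028.
Expiry of referenced patent VP-924677:
  Base: filing + 22 years → 22 October 2024.
  Appellate Stay Credit: +386 days → 12 November 2025.
  Regulatory Review Extension: 879 days claimed exceeds the 784-day cap, so +784 days → 5 January 2028.
  Response Delay Deduction: −373 days → 28 December 2026.
Terminal disclaimer: VP-240876 expires on the earlier of 10 February 2028 and 28 December 2026.

2026-12-28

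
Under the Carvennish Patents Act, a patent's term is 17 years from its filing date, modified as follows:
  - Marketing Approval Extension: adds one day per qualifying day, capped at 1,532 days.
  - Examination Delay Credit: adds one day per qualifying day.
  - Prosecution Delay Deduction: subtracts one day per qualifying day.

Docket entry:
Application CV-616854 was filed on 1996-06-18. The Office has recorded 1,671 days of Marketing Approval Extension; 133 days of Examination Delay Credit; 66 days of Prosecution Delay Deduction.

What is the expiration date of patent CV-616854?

2017-11-03

Base term: filing date + 17 years → 18 June 2013.
Marketing Approval Extension: 1671 days claimed exceeds the 1532-day cap, so +1532 days → 28 August 2017.
Examination Delay Credit: +133 days → 8 January 2018.
Prosecution Delay Deduction: −66 days → 3 November 2017.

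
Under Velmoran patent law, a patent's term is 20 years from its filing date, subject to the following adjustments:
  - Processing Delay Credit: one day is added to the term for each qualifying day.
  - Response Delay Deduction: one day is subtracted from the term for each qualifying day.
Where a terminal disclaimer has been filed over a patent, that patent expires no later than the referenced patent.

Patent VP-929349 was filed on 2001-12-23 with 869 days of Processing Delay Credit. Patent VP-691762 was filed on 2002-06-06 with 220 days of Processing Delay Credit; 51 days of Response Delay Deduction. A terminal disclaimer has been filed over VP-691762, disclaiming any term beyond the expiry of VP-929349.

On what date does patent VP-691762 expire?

2022-11-22

Natural term of VP-691762:
  Base: filing + 20 years → 6 June 2022.
  Processing Delay Credit: +220 days → 12 January 2023.
  Response Delay Deduction: −51 days → 22 November 2022.
Expiry of referenced patent VP-929349:
  Base: filing + 20 years → 23 December 2021.
  Processing Delay Credit: +869 days → 10 May 2024.
Terminal disclaimer: VP-691762 expires on the earlier of 22 November 2022 and 10 May 2024.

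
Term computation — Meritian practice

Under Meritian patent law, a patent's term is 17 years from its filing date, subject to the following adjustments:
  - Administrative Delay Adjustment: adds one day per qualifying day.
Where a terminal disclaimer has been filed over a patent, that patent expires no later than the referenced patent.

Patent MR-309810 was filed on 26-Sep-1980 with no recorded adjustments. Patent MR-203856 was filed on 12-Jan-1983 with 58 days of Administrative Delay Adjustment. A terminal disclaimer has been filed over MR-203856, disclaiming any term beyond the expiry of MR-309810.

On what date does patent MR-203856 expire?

1997-09-26

Natural term of MR-203856:
  Base: filing + 17 years → 12 January 2000.
  Administrative Delay Adjustment: +58 days → 10 March 2000.
Expiry of referenced patent MR-309810:
  Base: filing + 17 years → 26 September 1997.
Terminal disclaimer: MR-203856 expires on the earlier of 10 March 2000 and 26 September 1997.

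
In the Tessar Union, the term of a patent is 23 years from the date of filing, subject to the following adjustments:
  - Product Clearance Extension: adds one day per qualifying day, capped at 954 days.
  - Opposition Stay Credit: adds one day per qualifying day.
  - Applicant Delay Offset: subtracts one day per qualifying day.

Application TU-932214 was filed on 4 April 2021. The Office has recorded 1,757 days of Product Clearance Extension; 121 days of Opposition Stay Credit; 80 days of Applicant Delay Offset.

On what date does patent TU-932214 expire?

Base term: filing date + 23 years → 4 April 2044.
Product Clearance Extension: 1757 days claimed exceeds the 954-day cap, so +954 days → 14 November 2046.
Opposition Stay Credit: +121 days → 15 March 2047.
Applicant Delay Offset: −80 days → 25 December 2046.

2046-12-25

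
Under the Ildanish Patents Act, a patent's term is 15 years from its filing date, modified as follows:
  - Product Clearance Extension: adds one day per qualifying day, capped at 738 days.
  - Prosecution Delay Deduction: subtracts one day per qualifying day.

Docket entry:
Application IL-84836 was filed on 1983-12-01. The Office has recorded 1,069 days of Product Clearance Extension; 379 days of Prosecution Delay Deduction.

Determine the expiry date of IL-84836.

Base term: filing date + 15 years → 1 December 1998.
Product Clearance Extension: 1069 days claimed exceeds the 738-day cap, so +738 days → 8 December 2000.
Prosecution Delay Deduction: −379 days → 25 November 1999.

1999-11-25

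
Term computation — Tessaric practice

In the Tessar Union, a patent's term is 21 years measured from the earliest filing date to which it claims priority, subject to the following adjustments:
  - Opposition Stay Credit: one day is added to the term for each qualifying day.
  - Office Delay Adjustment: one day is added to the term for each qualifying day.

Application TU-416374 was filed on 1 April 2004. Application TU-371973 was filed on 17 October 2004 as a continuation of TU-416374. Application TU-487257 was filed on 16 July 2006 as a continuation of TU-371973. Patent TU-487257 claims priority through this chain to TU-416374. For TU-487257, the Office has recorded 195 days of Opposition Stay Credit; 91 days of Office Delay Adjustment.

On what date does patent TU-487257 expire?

Earliest priority filing: 1 April 2004.
Base term: 1 April 2004 + 21 years → 1 April 2025.
Opposition Stay Credit: +195 days → 13 October 2025.
Office Delay Adjustment: +91 days → 12 January 2026.

2026-01-12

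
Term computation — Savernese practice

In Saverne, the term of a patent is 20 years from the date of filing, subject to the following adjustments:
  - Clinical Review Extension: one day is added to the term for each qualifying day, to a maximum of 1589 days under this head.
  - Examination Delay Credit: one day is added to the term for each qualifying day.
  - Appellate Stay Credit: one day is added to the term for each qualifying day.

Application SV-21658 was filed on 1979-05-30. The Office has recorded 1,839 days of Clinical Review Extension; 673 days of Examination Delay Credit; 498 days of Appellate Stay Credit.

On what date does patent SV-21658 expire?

December 19, 2006

Base term: filing date + 20 years → 30 May 1999.
Clinical Review Extension: 1839 days claimed exceeds the 1589-day cap, so +1589 days → 5 October 2003.
Examination Delay Credit: +673 days → 8 August 2005.
Appellate Stay Credit: +498 days → 19 December 2006.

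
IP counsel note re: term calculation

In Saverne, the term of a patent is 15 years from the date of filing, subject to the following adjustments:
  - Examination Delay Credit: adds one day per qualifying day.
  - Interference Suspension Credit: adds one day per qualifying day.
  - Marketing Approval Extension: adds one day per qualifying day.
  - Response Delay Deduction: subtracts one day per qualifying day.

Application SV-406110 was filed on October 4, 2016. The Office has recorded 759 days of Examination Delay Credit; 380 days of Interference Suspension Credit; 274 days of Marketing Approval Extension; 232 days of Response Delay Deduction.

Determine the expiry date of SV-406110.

December 28, 2034

Base term: filing date + 15 years → 4 October 2031.
Examination Delay Credit: +759 days → 1 November 2033.
Interference Suspension Credit: +380 days → 16 November 2034.
Marketing Approval Extension: +274 days → 17 August 2035.
Response Delay Deduction: −232 days → 28 December 2034.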